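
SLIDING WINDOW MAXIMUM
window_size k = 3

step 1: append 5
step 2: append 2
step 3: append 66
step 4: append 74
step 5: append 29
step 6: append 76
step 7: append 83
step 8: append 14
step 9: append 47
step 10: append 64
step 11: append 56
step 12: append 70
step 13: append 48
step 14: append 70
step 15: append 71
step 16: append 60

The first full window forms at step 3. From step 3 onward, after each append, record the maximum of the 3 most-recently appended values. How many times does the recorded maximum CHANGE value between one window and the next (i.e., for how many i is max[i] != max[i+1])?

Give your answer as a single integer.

Answer: 6

Derivation:
step 1: append 5 -> window=[5] (not full yet)
step 2: append 2 -> window=[5, 2] (not full yet)
step 3: append 66 -> window=[5, 2, 66] -> max=66
step 4: append 74 -> window=[2, 66, 74] -> max=74
step 5: append 29 -> window=[66, 74, 29] -> max=74
step 6: append 76 -> window=[74, 29, 76] -> max=76
step 7: append 83 -> window=[29, 76, 83] -> max=83
step 8: append 14 -> window=[76, 83, 14] -> max=83
step 9: append 47 -> window=[83, 14, 47] -> max=83
step 10: append 64 -> window=[14, 47, 64] -> max=64
step 11: append 56 -> window=[47, 64, 56] -> max=64
step 12: append 70 -> window=[64, 56, 70] -> max=70
step 13: append 48 -> window=[56, 70, 48] -> max=70
step 14: append 70 -> window=[70, 48, 70] -> max=70
step 15: append 71 -> window=[48, 70, 71] -> max=71
step 16: append 60 -> window=[70, 71, 60] -> max=71
Recorded maximums: 66 74 74 76 83 83 83 64 64 70 70 70 71 71
Changes between consecutive maximums: 6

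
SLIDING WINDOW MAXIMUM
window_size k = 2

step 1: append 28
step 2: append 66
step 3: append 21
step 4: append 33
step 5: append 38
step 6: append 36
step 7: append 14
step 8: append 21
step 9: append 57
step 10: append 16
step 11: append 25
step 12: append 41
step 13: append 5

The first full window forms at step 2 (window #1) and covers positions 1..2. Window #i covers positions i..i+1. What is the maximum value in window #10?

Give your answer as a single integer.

Answer: 25

Derivation:
step 1: append 28 -> window=[28] (not full yet)
step 2: append 66 -> window=[28, 66] -> max=66
step 3: append 21 -> window=[66, 21] -> max=66
step 4: append 33 -> window=[21, 33] -> max=33
step 5: append 38 -> window=[33, 38] -> max=38
step 6: append 36 -> window=[38, 36] -> max=38
step 7: append 14 -> window=[36, 14] -> max=36
step 8: append 21 -> window=[14, 21] -> max=21
step 9: append 57 -> window=[21, 57] -> max=57
step 10: append 16 -> window=[57, 16] -> max=57
step 11: append 25 -> window=[16, 25] -> max=25
Window #10 max = 25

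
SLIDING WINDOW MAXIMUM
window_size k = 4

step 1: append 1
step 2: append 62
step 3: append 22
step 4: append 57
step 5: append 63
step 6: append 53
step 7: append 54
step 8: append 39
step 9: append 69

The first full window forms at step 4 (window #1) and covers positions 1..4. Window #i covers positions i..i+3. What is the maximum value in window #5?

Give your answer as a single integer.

Answer: 63

Derivation:
step 1: append 1 -> window=[1] (not full yet)
step 2: append 62 -> window=[1, 62] (not full yet)
step 3: append 22 -> window=[1, 62, 22] (not full yet)
step 4: append 57 -> window=[1, 62, 22, 57] -> max=62
step 5: append 63 -> window=[62, 22, 57, 63] -> max=63
step 6: append 53 -> window=[22, 57, 63, 53] -> max=63
step 7: append 54 -> window=[57, 63, 53, 54] -> max=63
step 8: append 39 -> window=[63, 53, 54, 39] -> max=63
Window #5 max = 63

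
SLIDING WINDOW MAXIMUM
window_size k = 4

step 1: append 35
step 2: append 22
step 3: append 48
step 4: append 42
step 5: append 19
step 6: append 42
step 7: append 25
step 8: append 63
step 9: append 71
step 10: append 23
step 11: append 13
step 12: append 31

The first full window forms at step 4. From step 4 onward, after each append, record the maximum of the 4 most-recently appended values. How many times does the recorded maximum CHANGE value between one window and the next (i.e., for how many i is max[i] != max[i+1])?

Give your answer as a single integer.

step 1: append 35 -> window=[35] (not full yet)
step 2: append 22 -> window=[35, 22] (not full yet)
step 3: append 48 -> window=[35, 22, 48] (not full yet)
step 4: append 42 -> window=[35, 22, 48, 42] -> max=48
step 5: append 19 -> window=[22, 48, 42, 19] -> max=48
step 6: append 42 -> window=[48, 42, 19, 42] -> max=48
step 7: append 25 -> window=[42, 19, 42, 25] -> max=42
step 8: append 63 -> window=[19, 42, 25, 63] -> max=63
step 9: append 71 -> window=[42, 25, 63, 71] -> max=71
step 10: append 23 -> window=[25, 63, 71, 23] -> max=71
step 11: append 13 -> window=[63, 71, 23, 13] -> max=71
step 12: append 31 -> window=[71, 23, 13, 31] -> max=71
Recorded maximums: 48 48 48 42 63 71 71 71 71
Changes between consecutive maximums: 3

Answer: 3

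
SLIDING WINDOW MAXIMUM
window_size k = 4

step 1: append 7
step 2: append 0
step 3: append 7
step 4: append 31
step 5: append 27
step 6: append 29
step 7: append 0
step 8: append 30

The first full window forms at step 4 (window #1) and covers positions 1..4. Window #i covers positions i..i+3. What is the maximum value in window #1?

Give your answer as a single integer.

step 1: append 7 -> window=[7] (not full yet)
step 2: append 0 -> window=[7, 0] (not full yet)
step 3: append 7 -> window=[7, 0, 7] (not full yet)
step 4: append 31 -> window=[7, 0, 7, 31] -> max=31
Window #1 max = 31

Answer: 31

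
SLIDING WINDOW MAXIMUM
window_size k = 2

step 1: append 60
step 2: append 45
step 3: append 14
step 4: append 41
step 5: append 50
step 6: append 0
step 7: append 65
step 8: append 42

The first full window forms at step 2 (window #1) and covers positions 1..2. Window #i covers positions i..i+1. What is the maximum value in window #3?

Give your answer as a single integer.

Answer: 41

Derivation:
step 1: append 60 -> window=[60] (not full yet)
step 2: append 45 -> window=[60, 45] -> max=60
step 3: append 14 -> window=[45, 14] -> max=45
step 4: append 41 -> window=[14, 41] -> max=41
Window #3 max = 41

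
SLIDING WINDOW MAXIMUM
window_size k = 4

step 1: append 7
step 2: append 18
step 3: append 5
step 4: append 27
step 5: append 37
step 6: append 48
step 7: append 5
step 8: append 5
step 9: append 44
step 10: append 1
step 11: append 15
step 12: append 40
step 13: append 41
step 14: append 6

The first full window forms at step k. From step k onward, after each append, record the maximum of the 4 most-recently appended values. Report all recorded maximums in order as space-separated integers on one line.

step 1: append 7 -> window=[7] (not full yet)
step 2: append 18 -> window=[7, 18] (not full yet)
step 3: append 5 -> window=[7, 18, 5] (not full yet)
step 4: append 27 -> window=[7, 18, 5, 27] -> max=27
step 5: append 37 -> window=[18, 5, 27, 37] -> max=37
step 6: append 48 -> window=[5, 27, 37, 48] -> max=48
step 7: append 5 -> window=[27, 37, 48, 5] -> max=48
step 8: append 5 -> window=[37, 48, 5, 5] -> max=48
step 9: append 44 -> window=[48, 5, 5, 44] -> max=48
step 10: append 1 -> window=[5, 5, 44, 1] -> max=44
step 11: append 15 -> window=[5, 44, 1, 15] -> max=44
step 12: append 40 -> window=[44, 1, 15, 40] -> max=44
step 13: append 41 -> window=[1, 15, 40, 41] -> max=41
step 14: append 6 -> window=[15, 40, 41, 6] -> max=41

Answer: 27 37 48 48 48 48 44 44 44 41 41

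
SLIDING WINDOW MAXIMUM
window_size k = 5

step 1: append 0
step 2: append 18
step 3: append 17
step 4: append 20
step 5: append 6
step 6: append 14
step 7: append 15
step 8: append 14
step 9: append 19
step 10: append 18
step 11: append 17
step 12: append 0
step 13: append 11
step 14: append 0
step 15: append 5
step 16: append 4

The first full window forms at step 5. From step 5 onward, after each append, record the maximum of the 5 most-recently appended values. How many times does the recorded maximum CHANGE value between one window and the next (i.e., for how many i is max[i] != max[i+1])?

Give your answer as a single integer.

Answer: 4

Derivation:
step 1: append 0 -> window=[0] (not full yet)
step 2: append 18 -> window=[0, 18] (not full yet)
step 3: append 17 -> window=[0, 18, 17] (not full yet)
step 4: append 20 -> window=[0, 18, 17, 20] (not full yet)
step 5: append 6 -> window=[0, 18, 17, 20, 6] -> max=20
step 6: append 14 -> window=[18, 17, 20, 6, 14] -> max=20
step 7: append 15 -> window=[17, 20, 6, 14, 15] -> max=20
step 8: append 14 -> window=[20, 6, 14, 15, 14] -> max=20
step 9: append 19 -> window=[6, 14, 15, 14, 19] -> max=19
step 10: append 18 -> window=[14, 15, 14, 19, 18] -> max=19
step 11: append 17 -> window=[15, 14, 19, 18, 17] -> max=19
step 12: append 0 -> window=[14, 19, 18, 17, 0] -> max=19
step 13: append 11 -> window=[19, 18, 17, 0, 11] -> max=19
step 14: append 0 -> window=[18, 17, 0, 11, 0] -> max=18
step 15: append 5 -> window=[17, 0, 11, 0, 5] -> max=17
step 16: append 4 -> window=[0, 11, 0, 5, 4] -> max=11
Recorded maximums: 20 20 20 20 19 19 19 19 19 18 17 11
Changes between consecutive maximums: 4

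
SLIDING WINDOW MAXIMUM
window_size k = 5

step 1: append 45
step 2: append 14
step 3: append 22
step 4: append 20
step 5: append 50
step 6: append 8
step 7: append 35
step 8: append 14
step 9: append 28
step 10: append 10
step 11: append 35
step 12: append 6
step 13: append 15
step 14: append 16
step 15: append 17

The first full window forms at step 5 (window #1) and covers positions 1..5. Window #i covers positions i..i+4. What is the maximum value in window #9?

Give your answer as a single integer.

step 1: append 45 -> window=[45] (not full yet)
step 2: append 14 -> window=[45, 14] (not full yet)
step 3: append 22 -> window=[45, 14, 22] (not full yet)
step 4: append 20 -> window=[45, 14, 22, 20] (not full yet)
step 5: append 50 -> window=[45, 14, 22, 20, 50] -> max=50
step 6: append 8 -> window=[14, 22, 20, 50, 8] -> max=50
step 7: append 35 -> window=[22, 20, 50, 8, 35] -> max=50
step 8: append 14 -> window=[20, 50, 8, 35, 14] -> max=50
step 9: append 28 -> window=[50, 8, 35, 14, 28] -> max=50
step 10: append 10 -> window=[8, 35, 14, 28, 10] -> max=35
step 11: append 35 -> window=[35, 14, 28, 10, 35] -> max=35
step 12: append 6 -> window=[14, 28, 10, 35, 6] -> max=35
step 13: append 15 -> window=[28, 10, 35, 6, 15] -> max=35
Window #9 max = 35

Answer: 35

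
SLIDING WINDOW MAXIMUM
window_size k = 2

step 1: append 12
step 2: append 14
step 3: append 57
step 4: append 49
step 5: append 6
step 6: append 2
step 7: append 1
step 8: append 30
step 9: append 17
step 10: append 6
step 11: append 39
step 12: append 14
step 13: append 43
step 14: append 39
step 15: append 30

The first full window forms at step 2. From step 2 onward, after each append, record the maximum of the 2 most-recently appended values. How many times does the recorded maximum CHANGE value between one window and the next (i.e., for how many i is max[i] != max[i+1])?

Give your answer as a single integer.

Answer: 9

Derivation:
step 1: append 12 -> window=[12] (not full yet)
step 2: append 14 -> window=[12, 14] -> max=14
step 3: append 57 -> window=[14, 57] -> max=57
step 4: append 49 -> window=[57, 49] -> max=57
step 5: append 6 -> window=[49, 6] -> max=49
step 6: append 2 -> window=[6, 2] -> max=6
step 7: append 1 -> window=[2, 1] -> max=2
step 8: append 30 -> window=[1, 30] -> max=30
step 9: append 17 -> window=[30, 17] -> max=30
step 10: append 6 -> window=[17, 6] -> max=17
step 11: append 39 -> window=[6, 39] -> max=39
step 12: append 14 -> window=[39, 14] -> max=39
step 13: append 43 -> window=[14, 43] -> max=43
step 14: append 39 -> window=[43, 39] -> max=43
step 15: append 30 -> window=[39, 30] -> max=39
Recorded maximums: 14 57 57 49 6 2 30 30 17 39 39 43 43 39
Changes between consecutive maximums: 9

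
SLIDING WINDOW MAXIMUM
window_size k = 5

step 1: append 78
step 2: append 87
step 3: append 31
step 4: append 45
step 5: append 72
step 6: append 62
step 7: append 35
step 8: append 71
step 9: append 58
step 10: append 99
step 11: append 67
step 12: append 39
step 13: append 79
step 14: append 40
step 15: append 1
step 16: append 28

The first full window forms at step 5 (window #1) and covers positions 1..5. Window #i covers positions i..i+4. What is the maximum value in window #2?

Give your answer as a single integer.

Answer: 87

Derivation:
step 1: append 78 -> window=[78] (not full yet)
step 2: append 87 -> window=[78, 87] (not full yet)
step 3: append 31 -> window=[78, 87, 31] (not full yet)
step 4: append 45 -> window=[78, 87, 31, 45] (not full yet)
step 5: append 72 -> window=[78, 87, 31, 45, 72] -> max=87
step 6: append 62 -> window=[87, 31, 45, 72, 62] -> max=87
Window #2 max = 87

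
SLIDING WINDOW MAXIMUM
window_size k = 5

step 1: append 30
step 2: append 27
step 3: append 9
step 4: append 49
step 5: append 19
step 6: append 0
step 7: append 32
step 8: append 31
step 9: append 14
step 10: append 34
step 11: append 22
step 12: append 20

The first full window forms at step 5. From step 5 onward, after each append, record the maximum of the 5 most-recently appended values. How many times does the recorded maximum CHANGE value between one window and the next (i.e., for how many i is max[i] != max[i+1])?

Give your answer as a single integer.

Answer: 2

Derivation:
step 1: append 30 -> window=[30] (not full yet)
step 2: append 27 -> window=[30, 27] (not full yet)
step 3: append 9 -> window=[30, 27, 9] (not full yet)
step 4: append 49 -> window=[30, 27, 9, 49] (not full yet)
step 5: append 19 -> window=[30, 27, 9, 49, 19] -> max=49
step 6: append 0 -> window=[27, 9, 49, 19, 0] -> max=49
step 7: append 32 -> window=[9, 49, 19, 0, 32] -> max=49
step 8: append 31 -> window=[49, 19, 0, 32, 31] -> max=49
step 9: append 14 -> window=[19, 0, 32, 31, 14] -> max=32
step 10: append 34 -> window=[0, 32, 31, 14, 34] -> max=34
step 11: append 22 -> window=[32, 31, 14, 34, 22] -> max=34
step 12: append 20 -> window=[31, 14, 34, 22, 20] -> max=34
Recorded maximums: 49 49 49 49 32 34 34 34
Changes between consecutive maximums: 2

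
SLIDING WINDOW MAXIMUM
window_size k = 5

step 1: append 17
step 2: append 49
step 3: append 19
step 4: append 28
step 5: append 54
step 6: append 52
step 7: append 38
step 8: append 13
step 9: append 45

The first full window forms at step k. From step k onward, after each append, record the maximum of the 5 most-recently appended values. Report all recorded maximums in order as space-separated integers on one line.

step 1: append 17 -> window=[17] (not full yet)
step 2: append 49 -> window=[17, 49] (not full yet)
step 3: append 19 -> window=[17, 49, 19] (not full yet)
step 4: append 28 -> window=[17, 49, 19, 28] (not full yet)
step 5: append 54 -> window=[17, 49, 19, 28, 54] -> max=54
step 6: append 52 -> window=[49, 19, 28, 54, 52] -> max=54
step 7: append 38 -> window=[19, 28, 54, 52, 38] -> max=54
step 8: append 13 -> window=[28, 54, 52, 38, 13] -> max=54
step 9: append 45 -> window=[54, 52, 38, 13, 45] -> max=54

Answer: 54 54 54 54 54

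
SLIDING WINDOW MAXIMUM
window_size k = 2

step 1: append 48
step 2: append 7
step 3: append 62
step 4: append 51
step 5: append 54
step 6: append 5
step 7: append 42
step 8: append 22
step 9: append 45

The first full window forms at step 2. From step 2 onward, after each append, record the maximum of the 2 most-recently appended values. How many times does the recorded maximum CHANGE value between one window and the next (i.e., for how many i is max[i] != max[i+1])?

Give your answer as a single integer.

step 1: append 48 -> window=[48] (not full yet)
step 2: append 7 -> window=[48, 7] -> max=48
step 3: append 62 -> window=[7, 62] -> max=62
step 4: append 51 -> window=[62, 51] -> max=62
step 5: append 54 -> window=[51, 54] -> max=54
step 6: append 5 -> window=[54, 5] -> max=54
step 7: append 42 -> window=[5, 42] -> max=42
step 8: append 22 -> window=[42, 22] -> max=42
step 9: append 45 -> window=[22, 45] -> max=45
Recorded maximums: 48 62 62 54 54 42 42 45
Changes between consecutive maximums: 4

Answer: 4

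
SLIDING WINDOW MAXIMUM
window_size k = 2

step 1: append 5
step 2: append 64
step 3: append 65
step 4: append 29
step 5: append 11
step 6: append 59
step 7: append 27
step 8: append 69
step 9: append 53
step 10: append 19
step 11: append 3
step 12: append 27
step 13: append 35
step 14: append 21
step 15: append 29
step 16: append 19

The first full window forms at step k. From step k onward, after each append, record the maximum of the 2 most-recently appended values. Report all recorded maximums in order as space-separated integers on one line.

step 1: append 5 -> window=[5] (not full yet)
step 2: append 64 -> window=[5, 64] -> max=64
step 3: append 65 -> window=[64, 65] -> max=65
step 4: append 29 -> window=[65, 29] -> max=65
step 5: append 11 -> window=[29, 11] -> max=29
step 6: append 59 -> window=[11, 59] -> max=59
step 7: append 27 -> window=[59, 27] -> max=59
step 8: append 69 -> window=[27, 69] -> max=69
step 9: append 53 -> window=[69, 53] -> max=69
step 10: append 19 -> window=[53, 19] -> max=53
step 11: append 3 -> window=[19, 3] -> max=19
step 12: append 27 -> window=[3, 27] -> max=27
step 13: append 35 -> window=[27, 35] -> max=35
step 14: append 21 -> window=[35, 21] -> max=35
step 15: append 29 -> window=[21, 29] -> max=29
step 16: append 19 -> window=[29, 19] -> max=29

Answer: 64 65 65 29 59 59 69 69 53 19 27 35 35 29 29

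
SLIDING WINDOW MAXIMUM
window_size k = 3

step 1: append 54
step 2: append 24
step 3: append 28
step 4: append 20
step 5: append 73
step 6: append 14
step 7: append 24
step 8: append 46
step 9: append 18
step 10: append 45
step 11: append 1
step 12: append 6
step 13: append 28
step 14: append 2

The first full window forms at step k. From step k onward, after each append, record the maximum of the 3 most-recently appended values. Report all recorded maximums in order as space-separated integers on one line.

Answer: 54 28 73 73 73 46 46 46 45 45 28 28

Derivation:
step 1: append 54 -> window=[54] (not full yet)
step 2: append 24 -> window=[54, 24] (not full yet)
step 3: append 28 -> window=[54, 24, 28] -> max=54
step 4: append 20 -> window=[24, 28, 20] -> max=28
step 5: append 73 -> window=[28, 20, 73] -> max=73
step 6: append 14 -> window=[20, 73, 14] -> max=73
step 7: append 24 -> window=[73, 14, 24] -> max=73
step 8: append 46 -> window=[14, 24, 46] -> max=46
step 9: append 18 -> window=[24, 46, 18] -> max=46
step 10: append 45 -> window=[46, 18, 45] -> max=46
step 11: append 1 -> window=[18, 45, 1] -> max=45
step 12: append 6 -> window=[45, 1, 6] -> max=45
step 13: append 28 -> window=[1, 6, 28] -> max=28
step 14: append 2 -> window=[6, 28, 2] -> max=28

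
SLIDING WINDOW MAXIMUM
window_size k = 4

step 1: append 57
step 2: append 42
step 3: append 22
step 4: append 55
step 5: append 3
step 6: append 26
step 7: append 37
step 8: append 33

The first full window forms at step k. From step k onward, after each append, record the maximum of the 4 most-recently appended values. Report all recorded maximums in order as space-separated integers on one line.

step 1: append 57 -> window=[57] (not full yet)
step 2: append 42 -> window=[57, 42] (not full yet)
step 3: append 22 -> window=[57, 42, 22] (not full yet)
step 4: append 55 -> window=[57, 42, 22, 55] -> max=57
step 5: append 3 -> window=[42, 22, 55, 3] -> max=55
step 6: append 26 -> window=[22, 55, 3, 26] -> max=55
step 7: append 37 -> window=[55, 3, 26, 37] -> max=55
step 8: append 33 -> window=[3, 26, 37, 33] -> max=37

Answer: 57 55 55 55 37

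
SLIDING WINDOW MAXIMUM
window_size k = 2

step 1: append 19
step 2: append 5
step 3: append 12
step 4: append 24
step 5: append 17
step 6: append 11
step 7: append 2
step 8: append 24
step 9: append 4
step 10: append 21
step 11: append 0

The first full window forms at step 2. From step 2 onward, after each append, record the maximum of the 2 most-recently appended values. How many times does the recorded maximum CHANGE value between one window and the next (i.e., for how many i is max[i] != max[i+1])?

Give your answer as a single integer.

step 1: append 19 -> window=[19] (not full yet)
step 2: append 5 -> window=[19, 5] -> max=19
step 3: append 12 -> window=[5, 12] -> max=12
step 4: append 24 -> window=[12, 24] -> max=24
step 5: append 17 -> window=[24, 17] -> max=24
step 6: append 11 -> window=[17, 11] -> max=17
step 7: append 2 -> window=[11, 2] -> max=11
step 8: append 24 -> window=[2, 24] -> max=24
step 9: append 4 -> window=[24, 4] -> max=24
step 10: append 21 -> window=[4, 21] -> max=21
step 11: append 0 -> window=[21, 0] -> max=21
Recorded maximums: 19 12 24 24 17 11 24 24 21 21
Changes between consecutive maximums: 6

Answer: 6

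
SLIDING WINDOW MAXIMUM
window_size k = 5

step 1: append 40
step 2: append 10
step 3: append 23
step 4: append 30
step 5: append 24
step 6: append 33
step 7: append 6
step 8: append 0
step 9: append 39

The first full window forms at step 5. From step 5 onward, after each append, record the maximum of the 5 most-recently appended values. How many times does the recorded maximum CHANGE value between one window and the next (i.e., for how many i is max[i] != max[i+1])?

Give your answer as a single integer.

step 1: append 40 -> window=[40] (not full yet)
step 2: append 10 -> window=[40, 10] (not full yet)
step 3: append 23 -> window=[40, 10, 23] (not full yet)
step 4: append 30 -> window=[40, 10, 23, 30] (not full yet)
step 5: append 24 -> window=[40, 10, 23, 30, 24] -> max=40
step 6: append 33 -> window=[10, 23, 30, 24, 33] -> max=33
step 7: append 6 -> window=[23, 30, 24, 33, 6] -> max=33
step 8: append 0 -> window=[30, 24, 33, 6, 0] -> max=33
step 9: append 39 -> window=[24, 33, 6, 0, 39] -> max=39
Recorded maximums: 40 33 33 33 39
Changes between consecutive maximums: 2

Answer: 2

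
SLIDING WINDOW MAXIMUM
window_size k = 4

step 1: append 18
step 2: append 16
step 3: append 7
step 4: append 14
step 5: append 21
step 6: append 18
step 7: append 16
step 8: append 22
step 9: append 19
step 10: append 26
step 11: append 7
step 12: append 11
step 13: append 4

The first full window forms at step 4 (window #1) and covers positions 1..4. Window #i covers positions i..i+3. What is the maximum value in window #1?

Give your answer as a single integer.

Answer: 18

Derivation:
step 1: append 18 -> window=[18] (not full yet)
step 2: append 16 -> window=[18, 16] (not full yet)
step 3: append 7 -> window=[18, 16, 7] (not full yet)
step 4: append 14 -> window=[18, 16, 7, 14] -> max=18
Window #1 max = 18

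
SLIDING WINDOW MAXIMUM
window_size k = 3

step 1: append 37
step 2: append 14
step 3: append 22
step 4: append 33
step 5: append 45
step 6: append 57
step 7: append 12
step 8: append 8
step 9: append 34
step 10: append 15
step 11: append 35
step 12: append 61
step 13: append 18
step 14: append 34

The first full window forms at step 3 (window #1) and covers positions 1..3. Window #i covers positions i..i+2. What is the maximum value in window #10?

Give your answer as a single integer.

Answer: 61

Derivation:
step 1: append 37 -> window=[37] (not full yet)
step 2: append 14 -> window=[37, 14] (not full yet)
step 3: append 22 -> window=[37, 14, 22] -> max=37
step 4: append 33 -> window=[14, 22, 33] -> max=33
step 5: append 45 -> window=[22, 33, 45] -> max=45
step 6: append 57 -> window=[33, 45, 57] -> max=57
step 7: append 12 -> window=[45, 57, 12] -> max=57
step 8: append 8 -> window=[57, 12, 8] -> max=57
step 9: append 34 -> window=[12, 8, 34] -> max=34
step 10: append 15 -> window=[8, 34, 15] -> max=34
step 11: append 35 -> window=[34, 15, 35] -> max=35
step 12: append 61 -> window=[15, 35, 61] -> max=61
Window #10 max = 61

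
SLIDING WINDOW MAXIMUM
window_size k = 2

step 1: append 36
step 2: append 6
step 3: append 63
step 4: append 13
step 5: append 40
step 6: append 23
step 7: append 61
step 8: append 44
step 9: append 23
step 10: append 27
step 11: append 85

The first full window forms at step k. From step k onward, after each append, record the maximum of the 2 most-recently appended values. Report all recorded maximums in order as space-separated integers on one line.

Answer: 36 63 63 40 40 61 61 44 27 85

Derivation:
step 1: append 36 -> window=[36] (not full yet)
step 2: append 6 -> window=[36, 6] -> max=36
step 3: append 63 -> window=[6, 63] -> max=63
step 4: append 13 -> window=[63, 13] -> max=63
step 5: append 40 -> window=[13, 40] -> max=40
step 6: append 23 -> window=[40, 23] -> max=40
step 7: append 61 -> window=[23, 61] -> max=61
step 8: append 44 -> window=[61, 44] -> max=61
step 9: append 23 -> window=[44, 23] -> max=44
step 10: append 27 -> window=[23, 27] -> max=27
step 11: append 85 -> window=[27, 85] -> max=85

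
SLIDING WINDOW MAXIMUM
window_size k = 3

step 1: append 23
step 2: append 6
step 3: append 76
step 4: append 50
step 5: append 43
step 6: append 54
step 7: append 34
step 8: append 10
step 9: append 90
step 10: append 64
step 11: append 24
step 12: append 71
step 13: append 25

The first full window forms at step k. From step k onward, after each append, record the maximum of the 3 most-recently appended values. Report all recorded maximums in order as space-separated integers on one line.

Answer: 76 76 76 54 54 54 90 90 90 71 71

Derivation:
step 1: append 23 -> window=[23] (not full yet)
step 2: append 6 -> window=[23, 6] (not full yet)
step 3: append 76 -> window=[23, 6, 76] -> max=76
step 4: append 50 -> window=[6, 76, 50] -> max=76
step 5: append 43 -> window=[76, 50, 43] -> max=76
step 6: append 54 -> window=[50, 43, 54] -> max=54
step 7: append 34 -> window=[43, 54, 34] -> max=54
step 8: append 10 -> window=[54, 34, 10] -> max=54
step 9: append 90 -> window=[34, 10, 90] -> max=90
step 10: append 64 -> window=[10, 90, 64] -> max=90
step 11: append 24 -> window=[90, 64, 24] -> max=90
step 12: append 71 -> window=[64, 24, 71] -> max=71
step 13: append 25 -> window=[24, 71, 25] -> max=71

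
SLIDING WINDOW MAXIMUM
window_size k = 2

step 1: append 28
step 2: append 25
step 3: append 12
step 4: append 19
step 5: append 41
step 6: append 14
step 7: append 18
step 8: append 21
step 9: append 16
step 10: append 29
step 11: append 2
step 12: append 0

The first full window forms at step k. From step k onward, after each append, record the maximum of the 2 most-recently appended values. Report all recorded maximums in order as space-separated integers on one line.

step 1: append 28 -> window=[28] (not full yet)
step 2: append 25 -> window=[28, 25] -> max=28
step 3: append 12 -> window=[25, 12] -> max=25
step 4: append 19 -> window=[12, 19] -> max=19
step 5: append 41 -> window=[19, 41] -> max=41
step 6: append 14 -> window=[41, 14] -> max=41
step 7: append 18 -> window=[14, 18] -> max=18
step 8: append 21 -> window=[18, 21] -> max=21
step 9: append 16 -> window=[21, 16] -> max=21
step 10: append 29 -> window=[16, 29] -> max=29
step 11: append 2 -> window=[29, 2] -> max=29
step 12: append 0 -> window=[2, 0] -> max=2

Answer: 28 25 19 41 41 18 21 21 29 29 2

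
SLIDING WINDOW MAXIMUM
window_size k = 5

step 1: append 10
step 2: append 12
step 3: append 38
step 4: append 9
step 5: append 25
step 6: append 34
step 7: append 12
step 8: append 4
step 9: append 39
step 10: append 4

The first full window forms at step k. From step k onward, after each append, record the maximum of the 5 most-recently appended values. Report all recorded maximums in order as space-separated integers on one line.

Answer: 38 38 38 34 39 39

Derivation:
step 1: append 10 -> window=[10] (not full yet)
step 2: append 12 -> window=[10, 12] (not full yet)
step 3: append 38 -> window=[10, 12, 38] (not full yet)
step 4: append 9 -> window=[10, 12, 38, 9] (not full yet)
step 5: append 25 -> window=[10, 12, 38, 9, 25] -> max=38
step 6: append 34 -> window=[12, 38, 9, 25, 34] -> max=38
step 7: append 12 -> window=[38, 9, 25, 34, 12] -> max=38
step 8: append 4 -> window=[9, 25, 34, 12, 4] -> max=34
step 9: append 39 -> window=[25, 34, 12, 4, 39] -> max=39
step 10: append 4 -> window=[34, 12, 4, 39, 4] -> max=39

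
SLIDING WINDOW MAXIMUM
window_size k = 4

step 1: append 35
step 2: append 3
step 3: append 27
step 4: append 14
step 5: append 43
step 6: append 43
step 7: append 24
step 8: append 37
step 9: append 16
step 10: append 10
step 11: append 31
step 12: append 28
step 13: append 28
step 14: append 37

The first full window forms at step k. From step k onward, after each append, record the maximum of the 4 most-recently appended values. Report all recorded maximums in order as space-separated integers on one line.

Answer: 35 43 43 43 43 43 37 37 31 31 37

Derivation:
step 1: append 35 -> window=[35] (not full yet)
step 2: append 3 -> window=[35, 3] (not full yet)
step 3: append 27 -> window=[35, 3, 27] (not full yet)
step 4: append 14 -> window=[35, 3, 27, 14] -> max=35
step 5: append 43 -> window=[3, 27, 14, 43] -> max=43
step 6: append 43 -> window=[27, 14, 43, 43] -> max=43
step 7: append 24 -> window=[14, 43, 43, 24] -> max=43
step 8: append 37 -> window=[43, 43, 24, 37] -> max=43
step 9: append 16 -> window=[43, 24, 37, 16] -> max=43
step 10: append 10 -> window=[24, 37, 16, 10] -> max=37
step 11: append 31 -> window=[37, 16, 10, 31] -> max=37
step 12: append 28 -> window=[16, 10, 31, 28] -> max=31
step 13: append 28 -> window=[10, 31, 28, 28] -> max=31
step 14: append 37 -> window=[31, 28, 28, 37] -> max=37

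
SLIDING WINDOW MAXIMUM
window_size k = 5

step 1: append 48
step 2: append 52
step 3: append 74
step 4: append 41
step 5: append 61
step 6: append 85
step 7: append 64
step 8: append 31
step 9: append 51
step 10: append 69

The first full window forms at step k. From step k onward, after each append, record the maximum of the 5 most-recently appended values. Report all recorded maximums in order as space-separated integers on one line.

Answer: 74 85 85 85 85 85

Derivation:
step 1: append 48 -> window=[48] (not full yet)
step 2: append 52 -> window=[48, 52] (not full yet)
step 3: append 74 -> window=[48, 52, 74] (not full yet)
step 4: append 41 -> window=[48, 52, 74, 41] (not full yet)
step 5: append 61 -> window=[48, 52, 74, 41, 61] -> max=74
step 6: append 85 -> window=[52, 74, 41, 61, 85] -> max=85
step 7: append 64 -> window=[74, 41, 61, 85, 64] -> max=85
step 8: append 31 -> window=[41, 61, 85, 64, 31] -> max=85
step 9: append 51 -> window=[61, 85, 64, 31, 51] -> max=85
step 10: append 69 -> window=[85, 64, 31, 51, 69] -> max=85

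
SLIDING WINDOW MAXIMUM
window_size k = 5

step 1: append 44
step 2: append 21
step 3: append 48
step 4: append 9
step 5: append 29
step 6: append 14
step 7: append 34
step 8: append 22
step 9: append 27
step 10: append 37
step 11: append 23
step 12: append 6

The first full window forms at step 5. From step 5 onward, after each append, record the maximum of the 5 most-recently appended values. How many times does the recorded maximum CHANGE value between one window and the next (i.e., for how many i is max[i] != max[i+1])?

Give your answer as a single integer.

Answer: 2

Derivation:
step 1: append 44 -> window=[44] (not full yet)
step 2: append 21 -> window=[44, 21] (not full yet)
step 3: append 48 -> window=[44, 21, 48] (not full yet)
step 4: append 9 -> window=[44, 21, 48, 9] (not full yet)
step 5: append 29 -> window=[44, 21, 48, 9, 29] -> max=48
step 6: append 14 -> window=[21, 48, 9, 29, 14] -> max=48
step 7: append 34 -> window=[48, 9, 29, 14, 34] -> max=48
step 8: append 22 -> window=[9, 29, 14, 34, 22] -> max=34
step 9: append 27 -> window=[29, 14, 34, 22, 27] -> max=34
step 10: append 37 -> window=[14, 34, 22, 27, 37] -> max=37
step 11: append 23 -> window=[34, 22, 27, 37, 23] -> max=37
step 12: append 6 -> window=[22, 27, 37, 23, 6] -> max=37
Recorded maximums: 48 48 48 34 34 37 37 37
Changes between consecutive maximums: 2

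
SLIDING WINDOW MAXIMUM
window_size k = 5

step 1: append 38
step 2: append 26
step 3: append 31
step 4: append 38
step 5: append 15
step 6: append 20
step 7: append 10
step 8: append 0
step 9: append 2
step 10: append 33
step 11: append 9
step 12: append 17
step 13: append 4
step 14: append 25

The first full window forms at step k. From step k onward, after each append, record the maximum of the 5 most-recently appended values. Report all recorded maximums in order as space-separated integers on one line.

step 1: append 38 -> window=[38] (not full yet)
step 2: append 26 -> window=[38, 26] (not full yet)
step 3: append 31 -> window=[38, 26, 31] (not full yet)
step 4: append 38 -> window=[38, 26, 31, 38] (not full yet)
step 5: append 15 -> window=[38, 26, 31, 38, 15] -> max=38
step 6: append 20 -> window=[26, 31, 38, 15, 20] -> max=38
step 7: append 10 -> window=[31, 38, 15, 20, 10] -> max=38
step 8: append 0 -> window=[38, 15, 20, 10, 0] -> max=38
step 9: append 2 -> window=[15, 20, 10, 0, 2] -> max=20
step 10: append 33 -> window=[20, 10, 0, 2, 33] -> max=33
step 11: append 9 -> window=[10, 0, 2, 33, 9] -> max=33
step 12: append 17 -> window=[0, 2, 33, 9, 17] -> max=33
step 13: append 4 -> window=[2, 33, 9, 17, 4] -> max=33
step 14: append 25 -> window=[33, 9, 17, 4, 25] -> max=33

Answer: 38 38 38 38 20 33 33 33 33 33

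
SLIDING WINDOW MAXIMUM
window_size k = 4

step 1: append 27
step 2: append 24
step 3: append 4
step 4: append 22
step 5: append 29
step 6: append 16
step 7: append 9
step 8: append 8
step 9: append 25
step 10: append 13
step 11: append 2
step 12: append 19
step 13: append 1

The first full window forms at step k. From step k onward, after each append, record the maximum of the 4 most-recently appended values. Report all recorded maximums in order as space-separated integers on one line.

Answer: 27 29 29 29 29 25 25 25 25 19

Derivation:
step 1: append 27 -> window=[27] (not full yet)
step 2: append 24 -> window=[27, 24] (not full yet)
step 3: append 4 -> window=[27, 24, 4] (not full yet)
step 4: append 22 -> window=[27, 24, 4, 22] -> max=27
step 5: append 29 -> window=[24, 4, 22, 29] -> max=29
step 6: append 16 -> window=[4, 22, 29, 16] -> max=29
step 7: append 9 -> window=[22, 29, 16, 9] -> max=29
step 8: append 8 -> window=[29, 16, 9, 8] -> max=29
step 9: append 25 -> window=[16, 9, 8, 25] -> max=25
step 10: append 13 -> window=[9, 8, 25, 13] -> max=25
step 11: append 2 -> window=[8, 25, 13, 2] -> max=25
step 12: append 19 -> window=[25, 13, 2, 19] -> max=25
step 13: append 1 -> window=[13, 2, 19, 1] -> max=19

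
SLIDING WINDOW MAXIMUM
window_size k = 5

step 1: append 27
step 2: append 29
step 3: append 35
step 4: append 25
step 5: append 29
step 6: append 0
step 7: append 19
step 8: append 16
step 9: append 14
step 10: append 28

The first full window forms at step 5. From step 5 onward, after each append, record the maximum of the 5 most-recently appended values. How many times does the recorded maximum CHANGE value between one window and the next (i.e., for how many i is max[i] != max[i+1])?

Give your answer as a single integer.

Answer: 2

Derivation:
step 1: append 27 -> window=[27] (not full yet)
step 2: append 29 -> window=[27, 29] (not full yet)
step 3: append 35 -> window=[27, 29, 35] (not full yet)
step 4: append 25 -> window=[27, 29, 35, 25] (not full yet)
step 5: append 29 -> window=[27, 29, 35, 25, 29] -> max=35
step 6: append 0 -> window=[29, 35, 25, 29, 0] -> max=35
step 7: append 19 -> window=[35, 25, 29, 0, 19] -> max=35
step 8: append 16 -> window=[25, 29, 0, 19, 16] -> max=29
step 9: append 14 -> window=[29, 0, 19, 16, 14] -> max=29
step 10: append 28 -> window=[0, 19, 16, 14, 28] -> max=28
Recorded maximums: 35 35 35 29 29 28
Changes between consecutive maximums: 2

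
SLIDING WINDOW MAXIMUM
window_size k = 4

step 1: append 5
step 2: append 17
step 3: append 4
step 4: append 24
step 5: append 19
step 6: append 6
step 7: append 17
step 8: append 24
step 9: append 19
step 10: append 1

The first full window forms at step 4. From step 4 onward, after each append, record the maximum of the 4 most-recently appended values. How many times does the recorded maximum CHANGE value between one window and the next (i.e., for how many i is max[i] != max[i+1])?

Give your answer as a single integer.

Answer: 0

Derivation:
step 1: append 5 -> window=[5] (not full yet)
step 2: append 17 -> window=[5, 17] (not full yet)
step 3: append 4 -> window=[5, 17, 4] (not full yet)
step 4: append 24 -> window=[5, 17, 4, 24] -> max=24
step 5: append 19 -> window=[17, 4, 24, 19] -> max=24
step 6: append 6 -> window=[4, 24, 19, 6] -> max=24
step 7: append 17 -> window=[24, 19, 6, 17] -> max=24
step 8: append 24 -> window=[19, 6, 17, 24] -> max=24
step 9: append 19 -> window=[6, 17, 24, 19] -> max=24
step 10: append 1 -> window=[17, 24, 19, 1] -> max=24
Recorded maximums: 24 24 24 24 24 24 24
Changes between consecutive maximums: 0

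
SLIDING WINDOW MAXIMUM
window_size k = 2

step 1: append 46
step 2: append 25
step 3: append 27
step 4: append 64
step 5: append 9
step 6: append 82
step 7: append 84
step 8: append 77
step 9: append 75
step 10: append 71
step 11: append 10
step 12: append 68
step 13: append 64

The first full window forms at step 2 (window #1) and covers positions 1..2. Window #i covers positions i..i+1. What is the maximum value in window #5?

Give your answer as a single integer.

Answer: 82

Derivation:
step 1: append 46 -> window=[46] (not full yet)
step 2: append 25 -> window=[46, 25] -> max=46
step 3: append 27 -> window=[25, 27] -> max=27
step 4: append 64 -> window=[27, 64] -> max=64
step 5: append 9 -> window=[64, 9] -> max=64
step 6: append 82 -> window=[9, 82] -> max=82
Window #5 max = 82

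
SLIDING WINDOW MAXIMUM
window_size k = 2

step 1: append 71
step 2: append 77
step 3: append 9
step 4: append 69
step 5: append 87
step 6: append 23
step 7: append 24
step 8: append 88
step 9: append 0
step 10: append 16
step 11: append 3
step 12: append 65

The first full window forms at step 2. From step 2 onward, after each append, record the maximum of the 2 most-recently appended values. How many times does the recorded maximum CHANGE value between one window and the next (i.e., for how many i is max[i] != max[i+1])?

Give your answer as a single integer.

step 1: append 71 -> window=[71] (not full yet)
step 2: append 77 -> window=[71, 77] -> max=77
step 3: append 9 -> window=[77, 9] -> max=77
step 4: append 69 -> window=[9, 69] -> max=69
step 5: append 87 -> window=[69, 87] -> max=87
step 6: append 23 -> window=[87, 23] -> max=87
step 7: append 24 -> window=[23, 24] -> max=24
step 8: append 88 -> window=[24, 88] -> max=88
step 9: append 0 -> window=[88, 0] -> max=88
step 10: append 16 -> window=[0, 16] -> max=16
step 11: append 3 -> window=[16, 3] -> max=16
step 12: append 65 -> window=[3, 65] -> max=65
Recorded maximums: 77 77 69 87 87 24 88 88 16 16 65
Changes between consecutive maximums: 6

Answer: 6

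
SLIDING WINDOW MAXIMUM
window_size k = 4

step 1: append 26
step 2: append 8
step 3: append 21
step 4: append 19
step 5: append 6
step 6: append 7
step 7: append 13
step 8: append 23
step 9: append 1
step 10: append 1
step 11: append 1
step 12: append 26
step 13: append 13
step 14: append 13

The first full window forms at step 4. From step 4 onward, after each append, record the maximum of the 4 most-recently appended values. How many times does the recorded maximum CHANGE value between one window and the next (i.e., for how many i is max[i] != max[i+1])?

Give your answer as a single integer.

Answer: 4

Derivation:
step 1: append 26 -> window=[26] (not full yet)
step 2: append 8 -> window=[26, 8] (not full yet)
step 3: append 21 -> window=[26, 8, 21] (not full yet)
step 4: append 19 -> window=[26, 8, 21, 19] -> max=26
step 5: append 6 -> window=[8, 21, 19, 6] -> max=21
step 6: append 7 -> window=[21, 19, 6, 7] -> max=21
step 7: append 13 -> window=[19, 6, 7, 13] -> max=19
step 8: append 23 -> window=[6, 7, 13, 23] -> max=23
step 9: append 1 -> window=[7, 13, 23, 1] -> max=23
step 10: append 1 -> window=[13, 23, 1, 1] -> max=23
step 11: append 1 -> window=[23, 1, 1, 1] -> max=23
step 12: append 26 -> window=[1, 1, 1, 26] -> max=26
step 13: append 13 -> window=[1, 1, 26, 13] -> max=26
step 14: append 13 -> window=[1, 26, 13, 13] -> max=26
Recorded maximums: 26 21 21 19 23 23 23 23 26 26 26
Changes between consecutive maximums: 4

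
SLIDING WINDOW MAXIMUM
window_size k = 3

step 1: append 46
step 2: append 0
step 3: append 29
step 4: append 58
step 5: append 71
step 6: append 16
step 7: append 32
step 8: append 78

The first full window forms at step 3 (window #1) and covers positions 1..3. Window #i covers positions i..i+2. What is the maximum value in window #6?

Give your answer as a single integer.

step 1: append 46 -> window=[46] (not full yet)
step 2: append 0 -> window=[46, 0] (not full yet)
step 3: append 29 -> window=[46, 0, 29] -> max=46
step 4: append 58 -> window=[0, 29, 58] -> max=58
step 5: append 71 -> window=[29, 58, 71] -> max=71
step 6: append 16 -> window=[58, 71, 16] -> max=71
step 7: append 32 -> window=[71, 16, 32] -> max=71
step 8: append 78 -> window=[16, 32, 78] -> max=78
Window #6 max = 78

Answer: 78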